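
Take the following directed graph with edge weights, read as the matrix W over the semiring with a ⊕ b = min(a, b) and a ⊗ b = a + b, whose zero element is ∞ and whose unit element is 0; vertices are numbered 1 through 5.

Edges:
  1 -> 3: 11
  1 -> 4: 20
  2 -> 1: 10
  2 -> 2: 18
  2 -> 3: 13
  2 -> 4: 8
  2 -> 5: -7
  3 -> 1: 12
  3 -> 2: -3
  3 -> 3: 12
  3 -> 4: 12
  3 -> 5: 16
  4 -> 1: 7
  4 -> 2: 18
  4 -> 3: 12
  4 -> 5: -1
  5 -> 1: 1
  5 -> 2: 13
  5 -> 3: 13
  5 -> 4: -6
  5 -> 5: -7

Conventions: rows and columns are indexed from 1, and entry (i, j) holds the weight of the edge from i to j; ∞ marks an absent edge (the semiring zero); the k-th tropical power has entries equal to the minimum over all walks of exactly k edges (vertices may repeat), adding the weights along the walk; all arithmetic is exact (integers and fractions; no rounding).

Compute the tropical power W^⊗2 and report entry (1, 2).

W^⊗2:
  [23, 8, 23, 23, 19]
  [-6, 6, 6, -13, -14]
  [7, 9, 10, 5, -10]
  [0, 9, 12, -7, -8]
  [-6, 6, 6, -13, -14]
Key observation: the optimum is the walk 1->3->2, with weight 11 + (-3) = 8.
Optimal value attained by: walk 1->3->2.
Answer: (W^⊗2)[1][2] = 8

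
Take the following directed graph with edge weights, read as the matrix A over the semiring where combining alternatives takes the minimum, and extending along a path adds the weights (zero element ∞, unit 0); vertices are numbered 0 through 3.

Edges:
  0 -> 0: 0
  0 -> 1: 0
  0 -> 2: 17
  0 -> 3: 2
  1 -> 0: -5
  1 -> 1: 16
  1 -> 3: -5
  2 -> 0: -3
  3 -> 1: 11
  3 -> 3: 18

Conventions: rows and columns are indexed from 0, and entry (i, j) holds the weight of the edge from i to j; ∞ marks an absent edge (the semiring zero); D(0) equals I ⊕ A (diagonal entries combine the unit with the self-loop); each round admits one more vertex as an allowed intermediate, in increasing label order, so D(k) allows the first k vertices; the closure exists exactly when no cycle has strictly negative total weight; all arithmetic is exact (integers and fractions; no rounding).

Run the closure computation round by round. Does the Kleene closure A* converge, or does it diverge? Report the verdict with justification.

D(0):
  [0, 0, 17, 2]
  [-5, 0, ∞, -5]
  [-3, ∞, 0, ∞]
  [∞, 11, ∞, 0]
Detection: at round 1, diagonal entry (1, 1) turns strictly negative.
Key observation: the cycle 1->0->1 has total weight (-5) + 0, which is strictly negative.
Answer: DIVERGES — negative cycle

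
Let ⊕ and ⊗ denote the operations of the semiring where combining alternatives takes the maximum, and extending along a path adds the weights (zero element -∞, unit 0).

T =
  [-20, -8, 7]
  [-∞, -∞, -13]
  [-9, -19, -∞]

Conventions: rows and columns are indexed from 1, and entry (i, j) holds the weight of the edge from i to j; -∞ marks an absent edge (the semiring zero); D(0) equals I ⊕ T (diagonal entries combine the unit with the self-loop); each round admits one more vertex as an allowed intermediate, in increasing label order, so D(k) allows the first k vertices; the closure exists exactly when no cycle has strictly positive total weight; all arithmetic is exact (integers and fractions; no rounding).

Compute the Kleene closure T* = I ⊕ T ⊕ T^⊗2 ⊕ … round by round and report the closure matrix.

D(0):
  [0, -8, 7]
  [-∞, 0, -13]
  [-9, -19, 0]
D(1):
  [0, -8, 7]
  [-∞, 0, -13]
  [-9, -17, 0]
D(2):
  [0, -8, 7]
  [-∞, 0, -13]
  [-9, -17, 0]
D(3):
  [0, -8, 7]
  [-22, 0, -13]
  [-9, -17, 0]
Answer: T* = [[0, -8, 7], [-22, 0, -13], [-9, -17, 0]]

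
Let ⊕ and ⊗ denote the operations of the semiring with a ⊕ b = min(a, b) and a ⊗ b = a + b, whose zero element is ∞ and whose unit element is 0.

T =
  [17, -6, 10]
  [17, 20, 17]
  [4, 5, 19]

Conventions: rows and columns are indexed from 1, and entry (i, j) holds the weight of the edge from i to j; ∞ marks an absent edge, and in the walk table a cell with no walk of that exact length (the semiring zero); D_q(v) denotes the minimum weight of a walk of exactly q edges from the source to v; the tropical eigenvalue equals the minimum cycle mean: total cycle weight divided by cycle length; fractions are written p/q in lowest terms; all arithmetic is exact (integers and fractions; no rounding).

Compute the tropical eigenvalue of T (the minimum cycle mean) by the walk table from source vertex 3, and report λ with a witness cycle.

q=0: [∞, ∞, 0]
q=1: [4, 5, 19]
q=2: [21, -2, 14]
q=3: [15, 15, 15]
Optimal cycle mean attained by: cycle 1->2->3->1, total (-6) + 17 + 4, length 3.
Answer: λ = 5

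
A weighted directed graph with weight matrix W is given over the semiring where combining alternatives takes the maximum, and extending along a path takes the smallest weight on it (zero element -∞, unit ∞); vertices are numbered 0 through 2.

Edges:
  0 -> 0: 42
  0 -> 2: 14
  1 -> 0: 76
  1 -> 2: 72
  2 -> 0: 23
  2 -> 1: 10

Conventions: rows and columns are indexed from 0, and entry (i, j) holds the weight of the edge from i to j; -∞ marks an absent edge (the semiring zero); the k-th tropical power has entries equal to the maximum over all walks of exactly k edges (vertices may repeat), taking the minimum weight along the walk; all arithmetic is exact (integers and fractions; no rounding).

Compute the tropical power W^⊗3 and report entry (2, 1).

W^⊗2:
  [42, 10, 14]
  [42, 10, 14]
  [23, -∞, 14]
W^⊗3:
  [42, 10, 14]
  [42, 10, 14]
  [23, 10, 14]
Key observation: the optimum is the walk 2->0->2->1, with weight 23 min 14 min 10 = 10.
Optimal value attained by: walk 2->0->2->1.
Answer: (W^⊗3)[2][1] = 10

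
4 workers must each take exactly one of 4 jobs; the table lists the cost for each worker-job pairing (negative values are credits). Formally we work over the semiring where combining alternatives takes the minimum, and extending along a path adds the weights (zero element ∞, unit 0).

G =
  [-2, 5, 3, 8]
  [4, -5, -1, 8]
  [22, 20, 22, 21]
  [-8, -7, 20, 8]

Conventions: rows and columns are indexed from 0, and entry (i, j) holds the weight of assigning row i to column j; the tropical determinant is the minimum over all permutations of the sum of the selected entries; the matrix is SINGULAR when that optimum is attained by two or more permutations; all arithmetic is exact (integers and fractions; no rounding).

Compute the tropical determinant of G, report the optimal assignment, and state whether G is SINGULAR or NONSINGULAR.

σ = (0, 1, 2, 3): (-2) + (-5) + 22 + 8 = 23
σ = (0, 1, 3, 2): (-2) + (-5) + 21 + 20 = 34
σ = (0, 2, 1, 3): (-2) + (-1) + 20 + 8 = 25
σ = (0, 2, 3, 1): (-2) + (-1) + 21 + (-7) = 11
σ = (0, 3, 1, 2): (-2) + 8 + 20 + 20 = 46
σ = (0, 3, 2, 1): (-2) + 8 + 22 + (-7) = 21
σ = (1, 0, 2, 3): 5 + 4 + 22 + 8 = 39
σ = (1, 0, 3, 2): 5 + 4 + 21 + 20 = 50
σ = (1, 2, 0, 3): 5 + (-1) + 22 + 8 = 34
σ = (1, 2, 3, 0): 5 + (-1) + 21 + (-8) = 17
σ = (1, 3, 0, 2): 5 + 8 + 22 + 20 = 55
σ = (1, 3, 2, 0): 5 + 8 + 22 + (-8) = 27
σ = (2, 0, 1, 3): 3 + 4 + 20 + 8 = 35
σ = (2, 0, 3, 1): 3 + 4 + 21 + (-7) = 21
σ = (2, 1, 0, 3): 3 + (-5) + 22 + 8 = 28
σ = (2, 1, 3, 0): 3 + (-5) + 21 + (-8) = 11
σ = (2, 3, 0, 1): 3 + 8 + 22 + (-7) = 26
σ = (2, 3, 1, 0): 3 + 8 + 20 + (-8) = 23
σ = (3, 0, 1, 2): 8 + 4 + 20 + 20 = 52
σ = (3, 0, 2, 1): 8 + 4 + 22 + (-7) = 27
σ = (3, 1, 0, 2): 8 + (-5) + 22 + 20 = 45
σ = (3, 1, 2, 0): 8 + (-5) + 22 + (-8) = 17
σ = (3, 2, 0, 1): 8 + (-1) + 22 + (-7) = 22
σ = (3, 2, 1, 0): 8 + (-1) + 20 + (-8) = 19
Optimal value attained by: σ = (0, 2, 3, 1).
Answer: det⊕(G) = 11; verdict: SINGULAR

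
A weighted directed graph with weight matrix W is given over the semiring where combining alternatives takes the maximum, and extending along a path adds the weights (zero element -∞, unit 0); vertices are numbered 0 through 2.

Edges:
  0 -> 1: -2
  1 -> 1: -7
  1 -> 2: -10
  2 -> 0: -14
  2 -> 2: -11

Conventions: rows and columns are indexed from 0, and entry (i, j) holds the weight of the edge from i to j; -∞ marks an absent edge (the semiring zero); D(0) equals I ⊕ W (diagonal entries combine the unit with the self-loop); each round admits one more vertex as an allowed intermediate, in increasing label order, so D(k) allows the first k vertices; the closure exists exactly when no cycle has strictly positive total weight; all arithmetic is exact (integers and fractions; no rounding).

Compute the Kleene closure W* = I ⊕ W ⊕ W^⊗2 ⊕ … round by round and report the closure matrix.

D(0):
  [0, -2, -∞]
  [-∞, 0, -10]
  [-14, -∞, 0]
D(1):
  [0, -2, -∞]
  [-∞, 0, -10]
  [-14, -16, 0]
D(2):
  [0, -2, -12]
  [-∞, 0, -10]
  [-14, -16, 0]
D(3):
  [0, -2, -12]
  [-24, 0, -10]
  [-14, -16, 0]
Answer: W* = [[0, -2, -12], [-24, 0, -10], [-14, -16, 0]]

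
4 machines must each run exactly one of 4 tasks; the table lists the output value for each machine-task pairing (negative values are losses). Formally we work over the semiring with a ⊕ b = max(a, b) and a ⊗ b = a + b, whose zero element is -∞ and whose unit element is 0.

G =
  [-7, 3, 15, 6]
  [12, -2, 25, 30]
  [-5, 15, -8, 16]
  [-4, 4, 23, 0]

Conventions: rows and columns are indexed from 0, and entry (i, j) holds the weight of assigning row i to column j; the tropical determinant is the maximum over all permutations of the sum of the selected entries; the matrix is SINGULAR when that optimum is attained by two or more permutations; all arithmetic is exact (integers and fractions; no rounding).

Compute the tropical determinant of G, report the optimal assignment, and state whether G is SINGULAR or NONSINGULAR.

σ = (0, 1, 2, 3): (-7) + (-2) + (-8) + 0 = -17
σ = (0, 1, 3, 2): (-7) + (-2) + 16 + 23 = 30
σ = (0, 2, 1, 3): (-7) + 25 + 15 + 0 = 33
σ = (0, 2, 3, 1): (-7) + 25 + 16 + 4 = 38
σ = (0, 3, 1, 2): (-7) + 30 + 15 + 23 = 61
σ = (0, 3, 2, 1): (-7) + 30 + (-8) + 4 = 19
σ = (1, 0, 2, 3): 3 + 12 + (-8) + 0 = 7
σ = (1, 0, 3, 2): 3 + 12 + 16 + 23 = 54
σ = (1, 2, 0, 3): 3 + 25 + (-5) + 0 = 23
σ = (1, 2, 3, 0): 3 + 25 + 16 + (-4) = 40
σ = (1, 3, 0, 2): 3 + 30 + (-5) + 23 = 51
σ = (1, 3, 2, 0): 3 + 30 + (-8) + (-4) = 21
σ = (2, 0, 1, 3): 15 + 12 + 15 + 0 = 42
σ = (2, 0, 3, 1): 15 + 12 + 16 + 4 = 47
σ = (2, 1, 0, 3): 15 + (-2) + (-5) + 0 = 8
σ = (2, 1, 3, 0): 15 + (-2) + 16 + (-4) = 25
σ = (2, 3, 0, 1): 15 + 30 + (-5) + 4 = 44
σ = (2, 3, 1, 0): 15 + 30 + 15 + (-4) = 56
σ = (3, 0, 1, 2): 6 + 12 + 15 + 23 = 56
σ = (3, 0, 2, 1): 6 + 12 + (-8) + 4 = 14
σ = (3, 1, 0, 2): 6 + (-2) + (-5) + 23 = 22
σ = (3, 1, 2, 0): 6 + (-2) + (-8) + (-4) = -8
σ = (3, 2, 0, 1): 6 + 25 + (-5) + 4 = 30
σ = (3, 2, 1, 0): 6 + 25 + 15 + (-4) = 42
Optimal value attained by: σ = (0, 3, 1, 2).
Answer: det⊕(G) = 61; verdict: NONSINGULAR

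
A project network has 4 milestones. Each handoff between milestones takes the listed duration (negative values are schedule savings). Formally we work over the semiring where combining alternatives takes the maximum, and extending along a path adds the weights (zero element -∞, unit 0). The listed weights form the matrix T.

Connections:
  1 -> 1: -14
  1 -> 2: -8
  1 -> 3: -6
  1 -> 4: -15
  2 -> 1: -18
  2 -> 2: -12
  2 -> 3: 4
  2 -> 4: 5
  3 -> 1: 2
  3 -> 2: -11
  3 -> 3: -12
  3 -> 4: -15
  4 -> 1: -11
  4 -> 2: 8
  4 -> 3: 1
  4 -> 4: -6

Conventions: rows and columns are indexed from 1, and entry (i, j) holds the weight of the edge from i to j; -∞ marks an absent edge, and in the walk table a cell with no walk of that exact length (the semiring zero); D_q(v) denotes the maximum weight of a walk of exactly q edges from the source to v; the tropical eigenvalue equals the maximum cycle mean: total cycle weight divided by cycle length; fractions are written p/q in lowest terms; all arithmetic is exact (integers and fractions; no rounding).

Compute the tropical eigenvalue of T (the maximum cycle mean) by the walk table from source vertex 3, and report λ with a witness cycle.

q=0: [-∞, -∞, 0, -∞]
q=1: [2, -11, -12, -15]
q=2: [-10, -6, -4, -6]
q=3: [-2, 2, -2, -1]
q=4: [0, 7, 6, 7]
Optimal cycle mean attained by: cycle 2->4->2, total 5 + 8, length 2.
Answer: λ = 13/2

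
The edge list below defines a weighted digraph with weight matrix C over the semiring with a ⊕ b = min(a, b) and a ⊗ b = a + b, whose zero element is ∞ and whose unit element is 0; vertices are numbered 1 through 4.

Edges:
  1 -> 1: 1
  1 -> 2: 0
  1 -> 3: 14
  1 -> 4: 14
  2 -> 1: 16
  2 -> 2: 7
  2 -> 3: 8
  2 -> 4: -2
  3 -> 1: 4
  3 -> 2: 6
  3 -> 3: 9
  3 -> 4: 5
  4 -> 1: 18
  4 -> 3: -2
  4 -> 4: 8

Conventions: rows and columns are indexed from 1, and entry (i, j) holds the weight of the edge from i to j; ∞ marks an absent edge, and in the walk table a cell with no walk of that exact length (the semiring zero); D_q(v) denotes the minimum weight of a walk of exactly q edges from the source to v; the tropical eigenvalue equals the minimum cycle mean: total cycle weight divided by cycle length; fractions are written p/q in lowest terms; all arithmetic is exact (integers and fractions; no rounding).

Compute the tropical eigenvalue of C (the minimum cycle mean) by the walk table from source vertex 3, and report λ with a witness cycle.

q=0: [∞, ∞, 0, ∞]
q=1: [4, 6, 9, 5]
q=2: [5, 4, 3, 4]
q=3: [6, 5, 2, 2]
q=4: [6, 6, 0, 3]
Optimal cycle mean attained by: cycle 1->2->4->3->1, total 0 + (-2) + (-2) + 4, length 4.
Answer: λ = 0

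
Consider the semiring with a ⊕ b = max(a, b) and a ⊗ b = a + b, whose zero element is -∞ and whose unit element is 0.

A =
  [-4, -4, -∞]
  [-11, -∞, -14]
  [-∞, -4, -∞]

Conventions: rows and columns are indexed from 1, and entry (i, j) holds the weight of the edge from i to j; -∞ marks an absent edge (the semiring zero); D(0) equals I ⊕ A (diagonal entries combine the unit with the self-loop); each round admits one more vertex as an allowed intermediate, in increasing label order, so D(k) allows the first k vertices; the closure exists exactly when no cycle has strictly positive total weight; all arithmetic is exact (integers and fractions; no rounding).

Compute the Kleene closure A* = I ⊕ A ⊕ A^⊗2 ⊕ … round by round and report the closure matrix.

D(0):
  [0, -4, -∞]
  [-11, 0, -14]
  [-∞, -4, 0]
D(1):
  [0, -4, -∞]
  [-11, 0, -14]
  [-∞, -4, 0]
D(2):
  [0, -4, -18]
  [-11, 0, -14]
  [-15, -4, 0]
D(3):
  [0, -4, -18]
  [-11, 0, -14]
  [-15, -4, 0]
Answer: A* = [[0, -4, -18], [-11, 0, -14], [-15, -4, 0]]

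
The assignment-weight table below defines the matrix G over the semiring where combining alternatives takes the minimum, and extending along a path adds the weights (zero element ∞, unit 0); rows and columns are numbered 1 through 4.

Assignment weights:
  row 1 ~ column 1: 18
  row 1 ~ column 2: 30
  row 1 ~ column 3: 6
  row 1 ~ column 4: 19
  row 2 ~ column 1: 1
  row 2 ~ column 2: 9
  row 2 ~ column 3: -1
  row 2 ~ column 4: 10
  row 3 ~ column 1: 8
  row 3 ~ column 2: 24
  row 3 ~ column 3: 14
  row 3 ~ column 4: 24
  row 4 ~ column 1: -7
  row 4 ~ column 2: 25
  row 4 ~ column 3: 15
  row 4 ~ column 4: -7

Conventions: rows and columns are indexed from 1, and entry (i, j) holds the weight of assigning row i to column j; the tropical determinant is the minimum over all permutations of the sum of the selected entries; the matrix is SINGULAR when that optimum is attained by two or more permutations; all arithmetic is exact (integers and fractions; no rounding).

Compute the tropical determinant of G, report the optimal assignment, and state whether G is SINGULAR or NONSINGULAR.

σ = (1, 2, 3, 4): 18 + 9 + 14 + (-7) = 34
σ = (1, 2, 4, 3): 18 + 9 + 24 + 15 = 66
σ = (1, 3, 2, 4): 18 + (-1) + 24 + (-7) = 34
σ = (1, 3, 4, 2): 18 + (-1) + 24 + 25 = 66
σ = (1, 4, 2, 3): 18 + 10 + 24 + 15 = 67
σ = (1, 4, 3, 2): 18 + 10 + 14 + 25 = 67
σ = (2, 1, 3, 4): 30 + 1 + 14 + (-7) = 38
σ = (2, 1, 4, 3): 30 + 1 + 24 + 15 = 70
σ = (2, 3, 1, 4): 30 + (-1) + 8 + (-7) = 30
σ = (2, 3, 4, 1): 30 + (-1) + 24 + (-7) = 46
σ = (2, 4, 1, 3): 30 + 10 + 8 + 15 = 63
σ = (2, 4, 3, 1): 30 + 10 + 14 + (-7) = 47
σ = (3, 1, 2, 4): 6 + 1 + 24 + (-7) = 24
σ = (3, 1, 4, 2): 6 + 1 + 24 + 25 = 56
σ = (3, 2, 1, 4): 6 + 9 + 8 + (-7) = 16
σ = (3, 2, 4, 1): 6 + 9 + 24 + (-7) = 32
σ = (3, 4, 1, 2): 6 + 10 + 8 + 25 = 49
σ = (3, 4, 2, 1): 6 + 10 + 24 + (-7) = 33
σ = (4, 1, 2, 3): 19 + 1 + 24 + 15 = 59
σ = (4, 1, 3, 2): 19 + 1 + 14 + 25 = 59
σ = (4, 2, 1, 3): 19 + 9 + 8 + 15 = 51
σ = (4, 2, 3, 1): 19 + 9 + 14 + (-7) = 35
σ = (4, 3, 1, 2): 19 + (-1) + 8 + 25 = 51
σ = (4, 3, 2, 1): 19 + (-1) + 24 + (-7) = 35
Optimal value attained by: σ = (3, 2, 1, 4).
Answer: det⊕(G) = 16; verdict: NONSINGULAR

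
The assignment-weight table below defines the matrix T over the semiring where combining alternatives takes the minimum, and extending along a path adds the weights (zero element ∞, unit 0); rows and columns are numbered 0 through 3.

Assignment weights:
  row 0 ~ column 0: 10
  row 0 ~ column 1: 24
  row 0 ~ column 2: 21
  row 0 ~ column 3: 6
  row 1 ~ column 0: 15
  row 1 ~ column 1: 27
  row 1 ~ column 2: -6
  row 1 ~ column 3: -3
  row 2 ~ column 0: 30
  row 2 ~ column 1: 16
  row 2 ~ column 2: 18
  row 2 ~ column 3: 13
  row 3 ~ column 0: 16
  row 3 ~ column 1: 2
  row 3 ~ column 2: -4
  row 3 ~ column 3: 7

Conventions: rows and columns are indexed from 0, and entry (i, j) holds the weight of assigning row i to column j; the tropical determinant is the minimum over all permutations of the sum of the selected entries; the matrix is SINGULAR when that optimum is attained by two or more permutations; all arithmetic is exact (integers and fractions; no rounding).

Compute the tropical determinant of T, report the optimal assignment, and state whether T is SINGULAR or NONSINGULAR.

σ = (0, 1, 2, 3): 10 + 27 + 18 + 7 = 62
σ = (0, 1, 3, 2): 10 + 27 + 13 + (-4) = 46
σ = (0, 2, 1, 3): 10 + (-6) + 16 + 7 = 27
σ = (0, 2, 3, 1): 10 + (-6) + 13 + 2 = 19
σ = (0, 3, 1, 2): 10 + (-3) + 16 + (-4) = 19
σ = (0, 3, 2, 1): 10 + (-3) + 18 + 2 = 27
σ = (1, 0, 2, 3): 24 + 15 + 18 + 7 = 64
σ = (1, 0, 3, 2): 24 + 15 + 13 + (-4) = 48
σ = (1, 2, 0, 3): 24 + (-6) + 30 + 7 = 55
σ = (1, 2, 3, 0): 24 + (-6) + 13 + 16 = 47
σ = (1, 3, 0, 2): 24 + (-3) + 30 + (-4) = 47
σ = (1, 3, 2, 0): 24 + (-3) + 18 + 16 = 55
σ = (2, 0, 1, 3): 21 + 15 + 16 + 7 = 59
σ = (2, 0, 3, 1): 21 + 15 + 13 + 2 = 51
σ = (2, 1, 0, 3): 21 + 27 + 30 + 7 = 85
σ = (2, 1, 3, 0): 21 + 27 + 13 + 16 = 77
σ = (2, 3, 0, 1): 21 + (-3) + 30 + 2 = 50
σ = (2, 3, 1, 0): 21 + (-3) + 16 + 16 = 50
σ = (3, 0, 1, 2): 6 + 15 + 16 + (-4) = 33
σ = (3, 0, 2, 1): 6 + 15 + 18 + 2 = 41
σ = (3, 1, 0, 2): 6 + 27 + 30 + (-4) = 59
σ = (3, 1, 2, 0): 6 + 27 + 18 + 16 = 67
σ = (3, 2, 0, 1): 6 + (-6) + 30 + 2 = 32
σ = (3, 2, 1, 0): 6 + (-6) + 16 + 16 = 32
Optimal value attained by: σ = (0, 2, 3, 1).
Answer: det⊕(T) = 19; verdict: SINGULAR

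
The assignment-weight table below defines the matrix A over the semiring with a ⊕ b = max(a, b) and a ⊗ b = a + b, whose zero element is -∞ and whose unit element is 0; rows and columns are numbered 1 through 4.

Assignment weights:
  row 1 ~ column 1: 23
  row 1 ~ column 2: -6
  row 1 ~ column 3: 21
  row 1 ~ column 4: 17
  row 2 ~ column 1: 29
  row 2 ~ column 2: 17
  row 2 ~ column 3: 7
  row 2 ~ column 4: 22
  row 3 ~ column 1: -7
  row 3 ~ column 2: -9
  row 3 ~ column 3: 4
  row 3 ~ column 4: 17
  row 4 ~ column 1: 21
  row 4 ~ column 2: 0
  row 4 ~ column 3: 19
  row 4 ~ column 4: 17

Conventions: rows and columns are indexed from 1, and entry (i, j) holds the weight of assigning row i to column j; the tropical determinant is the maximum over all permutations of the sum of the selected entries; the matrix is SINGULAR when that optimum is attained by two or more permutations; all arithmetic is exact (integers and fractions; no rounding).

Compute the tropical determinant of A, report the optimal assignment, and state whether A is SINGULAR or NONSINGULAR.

σ = (1, 2, 3, 4): 23 + 17 + 4 + 17 = 61
σ = (1, 2, 4, 3): 23 + 17 + 17 + 19 = 76
σ = (1, 3, 2, 4): 23 + 7 + (-9) + 17 = 38
σ = (1, 3, 4, 2): 23 + 7 + 17 + 0 = 47
σ = (1, 4, 2, 3): 23 + 22 + (-9) + 19 = 55
σ = (1, 4, 3, 2): 23 + 22 + 4 + 0 = 49
σ = (2, 1, 3, 4): (-6) + 29 + 4 + 17 = 44
σ = (2, 1, 4, 3): (-6) + 29 + 17 + 19 = 59
σ = (2, 3, 1, 4): (-6) + 7 + (-7) + 17 = 11
σ = (2, 3, 4, 1): (-6) + 7 + 17 + 21 = 39
σ = (2, 4, 1, 3): (-6) + 22 + (-7) + 19 = 28
σ = (2, 4, 3, 1): (-6) + 22 + 4 + 21 = 41
σ = (3, 1, 2, 4): 21 + 29 + (-9) + 17 = 58
σ = (3, 1, 4, 2): 21 + 29 + 17 + 0 = 67
σ = (3, 2, 1, 4): 21 + 17 + (-7) + 17 = 48
σ = (3, 2, 4, 1): 21 + 17 + 17 + 21 = 76
σ = (3, 4, 1, 2): 21 + 22 + (-7) + 0 = 36
σ = (3, 4, 2, 1): 21 + 22 + (-9) + 21 = 55
σ = (4, 1, 2, 3): 17 + 29 + (-9) + 19 = 56
σ = (4, 1, 3, 2): 17 + 29 + 4 + 0 = 50
σ = (4, 2, 1, 3): 17 + 17 + (-7) + 19 = 46
σ = (4, 2, 3, 1): 17 + 17 + 4 + 21 = 59
σ = (4, 3, 1, 2): 17 + 7 + (-7) + 0 = 17
σ = (4, 3, 2, 1): 17 + 7 + (-9) + 21 = 36
Optimal value attained by: σ = (1, 2, 4, 3).
Answer: det⊕(A) = 76; verdict: SINGULAR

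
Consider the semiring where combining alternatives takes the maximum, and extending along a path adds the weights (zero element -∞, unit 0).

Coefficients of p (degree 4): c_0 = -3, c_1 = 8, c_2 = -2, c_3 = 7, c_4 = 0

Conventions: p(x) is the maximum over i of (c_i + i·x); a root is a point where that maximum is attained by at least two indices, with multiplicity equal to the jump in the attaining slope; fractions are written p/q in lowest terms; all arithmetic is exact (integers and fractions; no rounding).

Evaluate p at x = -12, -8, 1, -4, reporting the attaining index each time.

p(-12) = max(-3+0·(-12)=-3, 8+1·(-12)=-4, -2+2·(-12)=-26, 7+3·(-12)=-29, 0+4·(-12)=-48) = -3 (attained by i=0)
p(-8) = max(-3+0·(-8)=-3, 8+1·(-8)=0, -2+2·(-8)=-18, 7+3·(-8)=-17, 0+4·(-8)=-32) = 0 (attained by i=1)
p(1) = max(-3+0·1=-3, 8+1·1=9, -2+2·1=0, 7+3·1=10, 0+4·1=4) = 10 (attained by i=3)
p(-4) = max(-3+0·(-4)=-3, 8+1·(-4)=4, -2+2·(-4)=-10, 7+3·(-4)=-5, 0+4·(-4)=-16) = 4 (attained by i=1)
Answer: p(-12) = -3; p(-8) = 0; p(1) = 10; p(-4) = 4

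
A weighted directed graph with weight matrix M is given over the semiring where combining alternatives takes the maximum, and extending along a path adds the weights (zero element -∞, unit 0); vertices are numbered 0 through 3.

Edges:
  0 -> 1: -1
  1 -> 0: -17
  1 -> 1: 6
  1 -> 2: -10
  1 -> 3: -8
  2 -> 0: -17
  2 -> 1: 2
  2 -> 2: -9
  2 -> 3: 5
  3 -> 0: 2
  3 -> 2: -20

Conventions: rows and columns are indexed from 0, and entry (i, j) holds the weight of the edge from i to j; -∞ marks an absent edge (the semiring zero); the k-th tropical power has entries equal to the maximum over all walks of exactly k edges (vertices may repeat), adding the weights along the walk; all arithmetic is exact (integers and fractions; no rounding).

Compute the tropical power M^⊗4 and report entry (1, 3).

M^⊗2:
  [-18, 5, -11, -9]
  [-6, 12, -4, -2]
  [7, 8, -8, -4]
  [-37, 1, -29, -15]
M^⊗3:
  [-7, 11, -5, -3]
  [0, 18, 2, 4]
  [-2, 14, -2, 0]
  [-13, 7, -9, -7]
M^⊗4:
  [-1, 17, 1, 3]
  [6, 24, 8, 10]
  [2, 20, 4, 6]
  [-5, 13, -3, -1]
Key observation: the optimum is the walk 1->1->1->1->3, with weight 6 + 6 + 6 + (-8) = 10.
Optimal value attained by: walk 1->1->1->1->3.
Answer: (M^⊗4)[1][3] = 10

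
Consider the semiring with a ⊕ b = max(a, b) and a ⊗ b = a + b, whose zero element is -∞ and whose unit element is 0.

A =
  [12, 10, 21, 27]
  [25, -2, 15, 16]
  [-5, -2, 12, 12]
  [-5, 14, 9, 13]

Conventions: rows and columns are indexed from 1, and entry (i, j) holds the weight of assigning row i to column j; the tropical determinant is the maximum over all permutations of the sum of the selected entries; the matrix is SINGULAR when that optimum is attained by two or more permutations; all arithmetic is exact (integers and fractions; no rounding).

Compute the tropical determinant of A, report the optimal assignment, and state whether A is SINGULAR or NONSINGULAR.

σ = (1, 2, 3, 4): 12 + (-2) + 12 + 13 = 35
σ = (1, 2, 4, 3): 12 + (-2) + 12 + 9 = 31
σ = (1, 3, 2, 4): 12 + 15 + (-2) + 13 = 38
σ = (1, 3, 4, 2): 12 + 15 + 12 + 14 = 53
σ = (1, 4, 2, 3): 12 + 16 + (-2) + 9 = 35
σ = (1, 4, 3, 2): 12 + 16 + 12 + 14 = 54
σ = (2, 1, 3, 4): 10 + 25 + 12 + 13 = 60
σ = (2, 1, 4, 3): 10 + 25 + 12 + 9 = 56
σ = (2, 3, 1, 4): 10 + 15 + (-5) + 13 = 33
σ = (2, 3, 4, 1): 10 + 15 + 12 + (-5) = 32
σ = (2, 4, 1, 3): 10 + 16 + (-5) + 9 = 30
σ = (2, 4, 3, 1): 10 + 16 + 12 + (-5) = 33
σ = (3, 1, 2, 4): 21 + 25 + (-2) + 13 = 57
σ = (3, 1, 4, 2): 21 + 25 + 12 + 14 = 72
σ = (3, 2, 1, 4): 21 + (-2) + (-5) + 13 = 27
σ = (3, 2, 4, 1): 21 + (-2) + 12 + (-5) = 26
σ = (3, 4, 1, 2): 21 + 16 + (-5) + 14 = 46
σ = (3, 4, 2, 1): 21 + 16 + (-2) + (-5) = 30
σ = (4, 1, 2, 3): 27 + 25 + (-2) + 9 = 59
σ = (4, 1, 3, 2): 27 + 25 + 12 + 14 = 78
σ = (4, 2, 1, 3): 27 + (-2) + (-5) + 9 = 29
σ = (4, 2, 3, 1): 27 + (-2) + 12 + (-5) = 32
σ = (4, 3, 1, 2): 27 + 15 + (-5) + 14 = 51
σ = (4, 3, 2, 1): 27 + 15 + (-2) + (-5) = 35
Optimal value attained by: σ = (4, 1, 3, 2).
Answer: det⊕(A) = 78; verdict: NONSINGULAR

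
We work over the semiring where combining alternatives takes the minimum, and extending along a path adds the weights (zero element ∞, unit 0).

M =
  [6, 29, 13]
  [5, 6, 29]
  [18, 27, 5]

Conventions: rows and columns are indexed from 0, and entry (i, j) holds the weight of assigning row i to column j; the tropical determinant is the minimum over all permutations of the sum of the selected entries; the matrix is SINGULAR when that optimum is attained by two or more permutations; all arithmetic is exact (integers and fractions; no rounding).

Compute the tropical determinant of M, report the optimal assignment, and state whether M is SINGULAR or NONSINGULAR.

σ = (0, 1, 2): 6 + 6 + 5 = 17
σ = (0, 2, 1): 6 + 29 + 27 = 62
σ = (1, 0, 2): 29 + 5 + 5 = 39
σ = (1, 2, 0): 29 + 29 + 18 = 76
σ = (2, 0, 1): 13 + 5 + 27 = 45
σ = (2, 1, 0): 13 + 6 + 18 = 37
Optimal value attained by: σ = (0, 1, 2).
Answer: det⊕(M) = 17; verdict: NONSINGULAR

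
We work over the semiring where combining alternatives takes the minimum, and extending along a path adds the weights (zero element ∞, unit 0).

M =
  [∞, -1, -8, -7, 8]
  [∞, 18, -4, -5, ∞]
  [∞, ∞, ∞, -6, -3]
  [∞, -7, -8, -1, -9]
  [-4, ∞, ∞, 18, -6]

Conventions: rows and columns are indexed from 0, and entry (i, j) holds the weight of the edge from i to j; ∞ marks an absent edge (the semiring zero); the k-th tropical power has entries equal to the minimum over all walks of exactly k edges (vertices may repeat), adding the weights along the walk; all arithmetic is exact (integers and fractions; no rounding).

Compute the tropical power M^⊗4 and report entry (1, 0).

M^⊗2:
  [4, -14, -15, -14, -16]
  [∞, -12, -13, -10, -14]
  [-7, -13, -14, -7, -15]
  [-13, -8, -11, -14, -15]
  [-10, -5, -12, -11, -12]
M^⊗3:
  [-20, -21, -22, -21, -23]
  [-18, -17, -18, -19, -20]
  [-19, -14, -17, -20, -21]
  [-19, -21, -22, -20, -23]
  [-16, -18, -19, -18, -20]
M^⊗4:
  [-27, -28, -29, -28, -30]
  [-24, -26, -27, -25, -28]
  [-25, -27, -28, -26, -29]
  [-27, -27, -28, -28, -29]
  [-24, -25, -26, -25, -27]
Key observation: the optimum is the walk 1->3->4->4->0, with weight (-5) + (-9) + (-6) + (-4) = -24.
Optimal value attained by: walk 1->3->4->4->0.
Answer: (M^⊗4)[1][0] = -24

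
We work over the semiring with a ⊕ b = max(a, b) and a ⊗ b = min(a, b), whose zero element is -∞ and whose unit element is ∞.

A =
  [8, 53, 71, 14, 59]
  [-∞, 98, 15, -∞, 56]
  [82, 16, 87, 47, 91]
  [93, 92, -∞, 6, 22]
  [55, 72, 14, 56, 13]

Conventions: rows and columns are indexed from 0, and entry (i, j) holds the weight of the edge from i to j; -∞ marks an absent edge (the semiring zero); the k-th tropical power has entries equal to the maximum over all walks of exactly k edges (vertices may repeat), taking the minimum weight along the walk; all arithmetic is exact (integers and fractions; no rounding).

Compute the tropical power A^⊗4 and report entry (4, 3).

A^⊗2:
  [71, 59, 71, 56, 71]
  [55, 98, 15, 56, 56]
  [82, 72, 87, 56, 87]
  [22, 92, 71, 22, 59]
  [56, 72, 55, 14, 56]
A^⊗3:
  [71, 71, 71, 56, 71]
  [56, 98, 55, 56, 56]
  [82, 72, 87, 56, 87]
  [71, 92, 71, 56, 71]
  [55, 72, 56, 56, 56]
A^⊗4:
  [71, 71, 71, 56, 71]
  [56, 98, 56, 56, 56]
  [82, 72, 87, 56, 87]
  [71, 92, 71, 56, 71]
  [56, 72, 56, 56, 56]
Key observation: the optimum is the walk 4->1->1->4->3, with weight 72 min 98 min 56 min 56 = 56.
Optimal value attained by: walk 4->1->1->4->3.
Answer: (A^⊗4)[4][3] = 56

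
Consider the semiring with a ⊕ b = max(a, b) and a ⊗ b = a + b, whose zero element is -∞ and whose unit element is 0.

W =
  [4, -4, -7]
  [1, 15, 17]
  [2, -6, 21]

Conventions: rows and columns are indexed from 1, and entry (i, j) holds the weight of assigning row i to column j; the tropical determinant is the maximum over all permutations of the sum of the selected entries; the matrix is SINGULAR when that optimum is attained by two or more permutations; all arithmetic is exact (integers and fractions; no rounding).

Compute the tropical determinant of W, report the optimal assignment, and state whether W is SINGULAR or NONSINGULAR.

σ = (1, 2, 3): 4 + 15 + 21 = 40
σ = (1, 3, 2): 4 + 17 + (-6) = 15
σ = (2, 1, 3): (-4) + 1 + 21 = 18
σ = (2, 3, 1): (-4) + 17 + 2 = 15
σ = (3, 1, 2): (-7) + 1 + (-6) = -12
σ = (3, 2, 1): (-7) + 15 + 2 = 10
Optimal value attained by: σ = (1, 2, 3).
Answer: det⊕(W) = 40; verdict: NONSINGULAR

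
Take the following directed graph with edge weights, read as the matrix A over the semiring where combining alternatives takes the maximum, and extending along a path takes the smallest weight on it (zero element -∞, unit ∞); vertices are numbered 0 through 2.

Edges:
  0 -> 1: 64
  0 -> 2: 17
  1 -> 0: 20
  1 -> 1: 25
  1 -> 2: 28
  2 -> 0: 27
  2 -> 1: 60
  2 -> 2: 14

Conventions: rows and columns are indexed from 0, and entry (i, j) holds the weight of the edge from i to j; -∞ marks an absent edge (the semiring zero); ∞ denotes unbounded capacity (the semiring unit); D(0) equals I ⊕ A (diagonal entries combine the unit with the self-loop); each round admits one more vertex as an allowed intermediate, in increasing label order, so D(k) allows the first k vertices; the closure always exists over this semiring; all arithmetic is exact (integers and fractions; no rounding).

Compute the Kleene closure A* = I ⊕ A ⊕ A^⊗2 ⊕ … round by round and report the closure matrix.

D(0):
  [∞, 64, 17]
  [20, ∞, 28]
  [27, 60, ∞]
D(1):
  [∞, 64, 17]
  [20, ∞, 28]
  [27, 60, ∞]
D(2):
  [∞, 64, 28]
  [20, ∞, 28]
  [27, 60, ∞]
D(3):
  [∞, 64, 28]
  [27, ∞, 28]
  [27, 60, ∞]
Answer: A* = [[∞, 64, 28], [27, ∞, 28], [27, 60, ∞]]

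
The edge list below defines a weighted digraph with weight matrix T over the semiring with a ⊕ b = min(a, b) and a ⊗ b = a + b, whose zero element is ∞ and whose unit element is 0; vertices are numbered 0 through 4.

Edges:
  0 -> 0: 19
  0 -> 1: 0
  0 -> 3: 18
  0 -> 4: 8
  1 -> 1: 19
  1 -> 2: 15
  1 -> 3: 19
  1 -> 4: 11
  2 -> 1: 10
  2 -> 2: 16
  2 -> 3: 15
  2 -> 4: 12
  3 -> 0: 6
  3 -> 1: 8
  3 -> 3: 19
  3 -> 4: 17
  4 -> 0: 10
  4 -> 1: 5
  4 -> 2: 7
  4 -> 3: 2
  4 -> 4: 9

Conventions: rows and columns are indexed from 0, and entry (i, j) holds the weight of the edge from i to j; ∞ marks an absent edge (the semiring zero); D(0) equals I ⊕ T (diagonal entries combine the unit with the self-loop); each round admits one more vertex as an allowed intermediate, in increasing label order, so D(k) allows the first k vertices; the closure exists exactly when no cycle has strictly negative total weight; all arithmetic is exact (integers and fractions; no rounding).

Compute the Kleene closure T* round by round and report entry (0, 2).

D(0):
  [0, 0, ∞, 18, 8]
  [∞, 0, 15, 19, 11]
  [∞, 10, 0, 15, 12]
  [6, 8, ∞, 0, 17]
  [10, 5, 7, 2, 0]
D(1):
  [0, 0, ∞, 18, 8]
  [∞, 0, 15, 19, 11]
  [∞, 10, 0, 15, 12]
  [6, 6, ∞, 0, 14]
  [10, 5, 7, 2, 0]
D(2):
  [0, 0, 15, 18, 8]
  [∞, 0, 15, 19, 11]
  [∞, 10, 0, 15, 12]
  [6, 6, 21, 0, 14]
  [10, 5, 7, 2, 0]
D(3):
  [0, 0, 15, 18, 8]
  [∞, 0, 15, 19, 11]
  [∞, 10, 0, 15, 12]
  [6, 6, 21, 0, 14]
  [10, 5, 7, 2, 0]
D(4):
  [0, 0, 15, 18, 8]
  [25, 0, 15, 19, 11]
  [21, 10, 0, 15, 12]
  [6, 6, 21, 0, 14]
  [8, 5, 7, 2, 0]
D(5):
  [0, 0, 15, 10, 8]
  [19, 0, 15, 13, 11]
  [20, 10, 0, 14, 12]
  [6, 6, 21, 0, 14]
  [8, 5, 7, 2, 0]
Answer: T*[0][2] = 15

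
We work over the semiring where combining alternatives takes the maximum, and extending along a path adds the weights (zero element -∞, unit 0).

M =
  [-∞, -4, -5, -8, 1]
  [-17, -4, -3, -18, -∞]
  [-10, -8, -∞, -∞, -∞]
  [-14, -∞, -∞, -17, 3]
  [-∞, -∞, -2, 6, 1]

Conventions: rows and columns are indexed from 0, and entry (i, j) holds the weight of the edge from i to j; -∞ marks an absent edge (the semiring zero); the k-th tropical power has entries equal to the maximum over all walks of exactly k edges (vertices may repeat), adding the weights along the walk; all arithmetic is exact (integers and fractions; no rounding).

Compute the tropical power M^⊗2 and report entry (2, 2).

M^⊗2:
  [-15, -8, -1, 7, 2]
  [-13, -8, -7, -22, -15]
  [-25, -12, -11, -18, -9]
  [-31, -18, 1, 9, 4]
  [-8, -10, -1, 7, 9]
Key observation: the optimum is the walk 2->1->2, with weight (-8) + (-3) = -11.
Optimal value attained by: walk 2->1->2.
Answer: (M^⊗2)[2][2] = -11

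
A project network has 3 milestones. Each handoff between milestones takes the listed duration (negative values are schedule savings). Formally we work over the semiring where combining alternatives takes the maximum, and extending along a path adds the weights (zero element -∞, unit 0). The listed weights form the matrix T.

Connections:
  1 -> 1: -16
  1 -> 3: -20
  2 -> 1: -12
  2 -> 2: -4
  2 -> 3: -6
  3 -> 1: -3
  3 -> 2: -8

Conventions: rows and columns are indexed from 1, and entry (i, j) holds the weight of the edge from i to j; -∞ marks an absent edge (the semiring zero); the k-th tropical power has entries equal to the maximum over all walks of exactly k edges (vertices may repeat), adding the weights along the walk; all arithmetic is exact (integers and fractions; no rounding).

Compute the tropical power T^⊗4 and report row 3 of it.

T^⊗2:
  [-23, -28, -36]
  [-9, -8, -10]
  [-19, -12, -14]
T^⊗3:
  [-39, -32, -34]
  [-13, -12, -14]
  [-17, -16, -18]
T^⊗4:
  [-37, -36, -38]
  [-17, -16, -18]
  [-21, -20, -22]
Answer: row 3 of T^⊗4 = [-21, -20, -22]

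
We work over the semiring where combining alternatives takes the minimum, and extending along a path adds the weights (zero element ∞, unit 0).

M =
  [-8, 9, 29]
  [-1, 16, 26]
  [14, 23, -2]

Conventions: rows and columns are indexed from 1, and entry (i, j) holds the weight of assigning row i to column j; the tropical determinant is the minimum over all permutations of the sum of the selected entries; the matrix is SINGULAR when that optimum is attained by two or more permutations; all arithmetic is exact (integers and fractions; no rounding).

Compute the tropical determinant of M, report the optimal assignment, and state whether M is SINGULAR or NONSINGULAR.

σ = (1, 2, 3): (-8) + 16 + (-2) = 6
σ = (1, 3, 2): (-8) + 26 + 23 = 41
σ = (2, 1, 3): 9 + (-1) + (-2) = 6
σ = (2, 3, 1): 9 + 26 + 14 = 49
σ = (3, 1, 2): 29 + (-1) + 23 = 51
σ = (3, 2, 1): 29 + 16 + 14 = 59
Optimal value attained by: σ = (1, 2, 3).
Answer: det⊕(M) = 6; verdict: SINGULAR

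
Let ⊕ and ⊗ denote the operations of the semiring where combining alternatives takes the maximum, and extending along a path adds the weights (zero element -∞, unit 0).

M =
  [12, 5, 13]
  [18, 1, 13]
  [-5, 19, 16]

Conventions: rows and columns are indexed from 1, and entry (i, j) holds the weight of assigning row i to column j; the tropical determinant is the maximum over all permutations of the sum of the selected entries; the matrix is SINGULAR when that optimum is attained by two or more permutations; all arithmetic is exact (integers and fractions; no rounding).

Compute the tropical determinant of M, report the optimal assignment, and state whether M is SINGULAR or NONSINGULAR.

σ = (1, 2, 3): 12 + 1 + 16 = 29
σ = (1, 3, 2): 12 + 13 + 19 = 44
σ = (2, 1, 3): 5 + 18 + 16 = 39
σ = (2, 3, 1): 5 + 13 + (-5) = 13
σ = (3, 1, 2): 13 + 18 + 19 = 50
σ = (3, 2, 1): 13 + 1 + (-5) = 9
Optimal value attained by: σ = (3, 1, 2).
Answer: det⊕(M) = 50; verdict: NONSINGULAR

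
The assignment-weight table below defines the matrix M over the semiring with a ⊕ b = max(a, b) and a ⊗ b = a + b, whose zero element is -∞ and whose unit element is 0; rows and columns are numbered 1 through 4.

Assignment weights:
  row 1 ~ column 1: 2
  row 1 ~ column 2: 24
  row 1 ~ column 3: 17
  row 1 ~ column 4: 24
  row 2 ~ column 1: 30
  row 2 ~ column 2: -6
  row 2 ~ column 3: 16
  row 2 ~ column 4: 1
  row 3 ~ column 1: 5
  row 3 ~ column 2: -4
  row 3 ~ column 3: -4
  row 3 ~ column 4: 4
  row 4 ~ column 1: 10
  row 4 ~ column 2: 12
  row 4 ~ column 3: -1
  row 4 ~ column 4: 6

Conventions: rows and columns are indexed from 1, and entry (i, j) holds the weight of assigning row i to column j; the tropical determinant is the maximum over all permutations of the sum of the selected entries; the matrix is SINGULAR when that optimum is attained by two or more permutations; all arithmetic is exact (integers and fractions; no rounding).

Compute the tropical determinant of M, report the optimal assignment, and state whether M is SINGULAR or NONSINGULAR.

σ = (1, 2, 3, 4): 2 + (-6) + (-4) + 6 = -2
σ = (1, 2, 4, 3): 2 + (-6) + 4 + (-1) = -1
σ = (1, 3, 2, 4): 2 + 16 + (-4) + 6 = 20
σ = (1, 3, 4, 2): 2 + 16 + 4 + 12 = 34
σ = (1, 4, 2, 3): 2 + 1 + (-4) + (-1) = -2
σ = (1, 4, 3, 2): 2 + 1 + (-4) + 12 = 11
σ = (2, 1, 3, 4): 24 + 30 + (-4) + 6 = 56
σ = (2, 1, 4, 3): 24 + 30 + 4 + (-1) = 57
σ = (2, 3, 1, 4): 24 + 16 + 5 + 6 = 51
σ = (2, 3, 4, 1): 24 + 16 + 4 + 10 = 54
σ = (2, 4, 1, 3): 24 + 1 + 5 + (-1) = 29
σ = (2, 4, 3, 1): 24 + 1 + (-4) + 10 = 31
σ = (3, 1, 2, 4): 17 + 30 + (-4) + 6 = 49
σ = (3, 1, 4, 2): 17 + 30 + 4 + 12 = 63
σ = (3, 2, 1, 4): 17 + (-6) + 5 + 6 = 22
σ = (3, 2, 4, 1): 17 + (-6) + 4 + 10 = 25
σ = (3, 4, 1, 2): 17 + 1 + 5 + 12 = 35
σ = (3, 4, 2, 1): 17 + 1 + (-4) + 10 = 24
σ = (4, 1, 2, 3): 24 + 30 + (-4) + (-1) = 49
σ = (4, 1, 3, 2): 24 + 30 + (-4) + 12 = 62
σ = (4, 2, 1, 3): 24 + (-6) + 5 + (-1) = 22
σ = (4, 2, 3, 1): 24 + (-6) + (-4) + 10 = 24
σ = (4, 3, 1, 2): 24 + 16 + 5 + 12 = 57
σ = (4, 3, 2, 1): 24 + 16 + (-4) + 10 = 46
Optimal value attained by: σ = (3, 1, 4, 2).
Answer: det⊕(M) = 63; verdict: NONSINGULAR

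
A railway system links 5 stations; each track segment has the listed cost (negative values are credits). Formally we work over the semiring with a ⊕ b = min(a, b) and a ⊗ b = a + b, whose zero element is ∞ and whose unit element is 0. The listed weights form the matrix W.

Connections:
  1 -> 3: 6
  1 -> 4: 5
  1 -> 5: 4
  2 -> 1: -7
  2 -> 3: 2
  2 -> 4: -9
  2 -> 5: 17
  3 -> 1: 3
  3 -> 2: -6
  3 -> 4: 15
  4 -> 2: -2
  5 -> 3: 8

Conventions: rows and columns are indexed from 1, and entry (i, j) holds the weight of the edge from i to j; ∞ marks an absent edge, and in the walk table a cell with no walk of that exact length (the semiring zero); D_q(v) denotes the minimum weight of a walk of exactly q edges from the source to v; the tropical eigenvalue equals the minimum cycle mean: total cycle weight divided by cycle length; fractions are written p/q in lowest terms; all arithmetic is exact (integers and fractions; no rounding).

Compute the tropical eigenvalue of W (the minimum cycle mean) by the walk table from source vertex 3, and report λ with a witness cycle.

q=0: [∞, ∞, 0, ∞, ∞]
q=1: [3, -6, ∞, 15, ∞]
q=2: [-13, 13, -4, -15, 7]
q=3: [-1, -17, -7, -8, -9]
q=4: [-24, -13, -15, -26, 0]
q=5: [-20, -28, -18, -22, -20]
Optimal cycle mean attained by: cycle 2->4->2, total (-9) + (-2), length 2.
Answer: λ = -11/2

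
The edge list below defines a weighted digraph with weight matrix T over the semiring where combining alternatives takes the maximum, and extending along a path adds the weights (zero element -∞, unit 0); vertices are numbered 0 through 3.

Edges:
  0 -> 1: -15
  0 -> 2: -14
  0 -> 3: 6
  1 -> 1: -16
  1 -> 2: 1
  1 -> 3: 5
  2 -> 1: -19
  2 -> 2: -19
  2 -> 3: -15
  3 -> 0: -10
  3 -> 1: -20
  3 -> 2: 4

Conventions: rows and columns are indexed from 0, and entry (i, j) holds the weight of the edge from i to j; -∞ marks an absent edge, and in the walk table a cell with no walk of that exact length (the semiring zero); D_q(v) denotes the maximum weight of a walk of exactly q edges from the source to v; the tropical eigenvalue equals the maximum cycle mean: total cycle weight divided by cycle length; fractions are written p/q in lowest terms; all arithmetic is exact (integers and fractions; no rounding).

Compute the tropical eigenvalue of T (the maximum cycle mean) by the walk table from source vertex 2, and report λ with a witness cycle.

q=0: [-∞, -∞, 0, -∞]
q=1: [-∞, -19, -19, -15]
q=2: [-25, -35, -11, -14]
q=3: [-24, -30, -10, -19]
q=4: [-29, -29, -15, -18]
Optimal cycle mean attained by: cycle 0->3->0, total 6 + (-10), length 2.
Answer: λ = -2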